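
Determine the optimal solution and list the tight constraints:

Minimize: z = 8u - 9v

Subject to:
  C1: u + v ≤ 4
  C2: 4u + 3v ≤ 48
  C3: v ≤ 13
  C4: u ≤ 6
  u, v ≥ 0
Optimal: u = 0, v = 4
Binding: C1, u ≥ 0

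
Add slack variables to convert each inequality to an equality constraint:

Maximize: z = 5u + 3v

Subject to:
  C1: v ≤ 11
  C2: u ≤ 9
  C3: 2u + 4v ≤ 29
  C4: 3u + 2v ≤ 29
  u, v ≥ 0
max z = 5u + 3v

s.t.
  v + s1 = 11
  u + s2 = 9
  2u + 4v + s3 = 29
  3u + 2v + s4 = 29
  u, v, s1, s2, s3, s4 ≥ 0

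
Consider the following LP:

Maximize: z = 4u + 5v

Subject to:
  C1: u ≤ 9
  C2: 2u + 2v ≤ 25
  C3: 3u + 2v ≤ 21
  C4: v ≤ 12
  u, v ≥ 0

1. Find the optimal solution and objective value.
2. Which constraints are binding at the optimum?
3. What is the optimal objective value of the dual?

1. u = 0, v = 10.5, z = 52.5
2. C3, u ≥ 0
3. 52.5 (by strong duality, equal to the primal optimum)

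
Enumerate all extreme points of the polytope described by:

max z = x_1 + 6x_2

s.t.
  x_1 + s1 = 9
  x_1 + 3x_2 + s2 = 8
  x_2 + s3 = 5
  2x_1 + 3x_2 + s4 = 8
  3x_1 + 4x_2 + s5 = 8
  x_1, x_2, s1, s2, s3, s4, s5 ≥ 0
Each vertex is the intersection of two constraint boundaries that also satisfies all remaining constraints:
  x_1 = 0 and x_2 = 0 → (0, 0)
  3x_1 + 4x_2 = 8 and x_2 = 0 → (2.667, 0)
  3x_1 + 4x_2 = 8 and x_1 = 0 → (0, 2)

Vertices: (0, 0), (2.667, 0), (0, 2)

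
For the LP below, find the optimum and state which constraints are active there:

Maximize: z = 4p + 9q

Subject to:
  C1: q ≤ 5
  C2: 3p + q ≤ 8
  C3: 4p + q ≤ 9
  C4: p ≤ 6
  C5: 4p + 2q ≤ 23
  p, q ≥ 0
Optimal: p = 1, q = 5
Slack at optimum:
  C1: slack = 0 (binding)
  C2: slack = 0 (binding)
  C3: slack = 0 (binding)
  C4: slack = 5
  C5: slack = 9
  p ≥ 0: p = 1
  q ≥ 0: q = 5
Binding constraints: C1, C2, C3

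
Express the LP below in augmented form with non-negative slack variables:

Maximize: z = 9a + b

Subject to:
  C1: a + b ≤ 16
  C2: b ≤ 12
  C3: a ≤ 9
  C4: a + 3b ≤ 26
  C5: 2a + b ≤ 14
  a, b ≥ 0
max z = 9a + b

s.t.
  a + b + s1 = 16
  b + s2 = 12
  a + s3 = 9
  a + 3b + s4 = 26
  2a + b + s5 = 14
  a, b, s1, s2, s3, s4, s5 ≥ 0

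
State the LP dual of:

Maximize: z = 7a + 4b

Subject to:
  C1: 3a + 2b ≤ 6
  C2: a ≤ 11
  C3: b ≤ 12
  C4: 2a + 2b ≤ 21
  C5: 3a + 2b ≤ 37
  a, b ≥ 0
Minimize: z = 6y1 + 11y2 + 12y3 + 21y4 + 37y5

Subject to:
  C1: -3y1 - y2 - 2y4 - 3y5 ≤ -7
  C2: -2y1 - y3 - 2y4 - 2y5 ≤ -4
  y1, y2, y3, y4, y5 ≥ 0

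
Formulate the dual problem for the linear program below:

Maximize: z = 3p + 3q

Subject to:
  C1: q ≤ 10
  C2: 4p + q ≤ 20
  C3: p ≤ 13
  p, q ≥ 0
Minimize: z = 10y1 + 20y2 + 13y3

Subject to:
  C1: -4y2 - y3 ≤ -3
  C2: -y1 - y2 ≤ -3
  y1, y2, y3 ≥ 0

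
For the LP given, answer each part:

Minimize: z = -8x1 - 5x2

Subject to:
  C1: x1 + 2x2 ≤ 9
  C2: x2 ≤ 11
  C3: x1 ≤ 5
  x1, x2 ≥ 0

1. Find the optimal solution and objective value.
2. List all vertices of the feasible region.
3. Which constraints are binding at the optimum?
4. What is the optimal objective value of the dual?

1. x1 = 5, x2 = 2, z = -50
2. (0, 0), (5, 0), (5, 2), (0, 4.5)
3. C1, C3
4. -50 (by strong duality, equal to the primal optimum)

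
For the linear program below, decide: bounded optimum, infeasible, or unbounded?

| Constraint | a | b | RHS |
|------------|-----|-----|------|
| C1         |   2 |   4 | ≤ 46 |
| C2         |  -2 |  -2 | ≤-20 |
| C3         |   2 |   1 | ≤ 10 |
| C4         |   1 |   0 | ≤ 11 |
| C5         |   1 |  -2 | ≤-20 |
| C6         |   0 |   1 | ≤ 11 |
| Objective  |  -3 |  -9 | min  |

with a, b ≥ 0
The point (0, 10) satisfies every constraint, so the LP is feasible; the constraints give a ≤ 11 and b ≤ 11, which with a, b ≥ 0 keep the feasible region inside a bounded box. A feasible, bounded LP attains a finite optimum at a vertex.

Bounded optimum: z* = -90 at (0, 10).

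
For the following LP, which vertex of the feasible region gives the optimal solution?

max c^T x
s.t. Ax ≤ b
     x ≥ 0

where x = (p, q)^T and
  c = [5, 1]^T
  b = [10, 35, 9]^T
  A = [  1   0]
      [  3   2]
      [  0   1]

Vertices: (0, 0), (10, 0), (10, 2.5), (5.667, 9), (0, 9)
Evaluating z = 5p + q at each vertex:
  (0, 0): z = 0
  (10, 0): z = 50
  (10, 2.5): z = 52.5
  (5.667, 9): z = 37.33
  (0, 9): z = 9

The largest value is z = 52.5, attained at (10, 2.5).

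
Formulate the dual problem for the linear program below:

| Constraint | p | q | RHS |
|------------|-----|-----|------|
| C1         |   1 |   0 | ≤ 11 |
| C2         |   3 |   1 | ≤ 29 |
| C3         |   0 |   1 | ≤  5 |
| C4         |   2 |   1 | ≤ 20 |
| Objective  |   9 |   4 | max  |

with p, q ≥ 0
Minimize: z = 11y1 + 29y2 + 5y3 + 20y4

Subject to:
  C1: -y1 - 3y2 - 2y4 ≤ -9
  C2: -y2 - y3 - y4 ≤ -4
  y1, y2, y3, y4 ≥ 0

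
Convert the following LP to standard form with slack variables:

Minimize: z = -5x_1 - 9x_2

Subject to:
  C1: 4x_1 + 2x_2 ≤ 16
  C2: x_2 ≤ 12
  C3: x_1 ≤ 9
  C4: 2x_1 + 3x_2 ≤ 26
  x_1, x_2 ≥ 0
min z = -5x_1 - 9x_2

s.t.
  4x_1 + 2x_2 + s1 = 16
  x_2 + s2 = 12
  x_1 + s3 = 9
  2x_1 + 3x_2 + s4 = 26
  x_1, x_2, s1, s2, s3, s4 ≥ 0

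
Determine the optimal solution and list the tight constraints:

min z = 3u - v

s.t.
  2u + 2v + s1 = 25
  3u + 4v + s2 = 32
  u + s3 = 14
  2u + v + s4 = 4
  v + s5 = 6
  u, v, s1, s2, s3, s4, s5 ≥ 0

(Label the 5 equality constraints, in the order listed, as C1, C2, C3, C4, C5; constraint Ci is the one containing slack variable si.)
Optimal: u = 0, v = 4
Slack at optimum:
  C1: slack = 17
  C2: slack = 16
  C3: slack = 14
  C4: slack = 0 (binding)
  C5: slack = 2
  u ≥ 0: u = 0 (binding)
  v ≥ 0: v = 4
Binding constraints: C4, u ≥ 0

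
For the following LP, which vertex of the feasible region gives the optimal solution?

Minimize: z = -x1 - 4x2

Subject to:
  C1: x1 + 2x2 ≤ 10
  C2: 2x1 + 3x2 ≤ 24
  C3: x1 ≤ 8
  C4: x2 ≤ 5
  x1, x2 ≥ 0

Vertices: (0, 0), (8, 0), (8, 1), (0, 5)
Evaluating z = -x1 - 4x2 at each vertex:
  (0, 0): z = 0
  (8, 0): z = -8
  (8, 1): z = -12
  (0, 5): z = -20

The smallest value is z = -20, attained at (0, 5).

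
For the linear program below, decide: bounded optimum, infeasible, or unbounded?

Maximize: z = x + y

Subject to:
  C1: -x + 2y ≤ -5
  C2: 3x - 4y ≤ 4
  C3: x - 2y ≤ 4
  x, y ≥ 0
C3 requires x - 2y ≤ 4, while C1 (-x + 2y ≤ -5) is equivalent to x - 2y ≥ 5. Together they would need 5 ≤ x - 2y ≤ 4, which is impossible since 5 > 4. No point satisfies all constraints.

The feasible region is empty; the LP is infeasible.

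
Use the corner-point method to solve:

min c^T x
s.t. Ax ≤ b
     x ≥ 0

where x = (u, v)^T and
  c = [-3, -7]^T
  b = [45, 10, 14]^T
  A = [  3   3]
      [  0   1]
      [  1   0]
Each vertex is the intersection of two constraint boundaries that also satisfies all remaining constraints:
  u = 0 and v = 0 → (0, 0)
  u = 14 and v = 0 → (14, 0)
  3u + 3v = 45 and u = 14 → (14, 1)
  3u + 3v = 45 and v = 10 → (5, 10)
  v = 10 and u = 0 → (0, 10)

Evaluating z = -3u - 7v at each vertex:
  (0, 0): z = 0
  (14, 0): z = -42
  (14, 1): z = -49
  (5, 10): z = -85
  (0, 10): z = -70

The minimum is at (5, 10) with z = -85.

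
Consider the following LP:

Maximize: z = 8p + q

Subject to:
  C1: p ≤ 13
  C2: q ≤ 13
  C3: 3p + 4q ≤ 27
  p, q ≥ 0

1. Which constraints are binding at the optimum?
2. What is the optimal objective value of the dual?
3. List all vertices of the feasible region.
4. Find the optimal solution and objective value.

1. C3, q ≥ 0
2. 72 (by strong duality, equal to the primal optimum)
3. (0, 0), (9, 0), (0, 6.75)
4. p = 9, q = 0, z = 72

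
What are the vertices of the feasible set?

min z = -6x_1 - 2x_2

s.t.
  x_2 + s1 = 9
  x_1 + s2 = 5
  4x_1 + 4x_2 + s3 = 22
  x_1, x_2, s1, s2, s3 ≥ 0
Each vertex is the intersection of two constraint boundaries that also satisfies all remaining constraints:
  x_1 = 0 and x_2 = 0 → (0, 0)
  x_1 = 5 and x_2 = 0 → (5, 0)
  x_1 = 5 and 4x_1 + 4x_2 = 22 → (5, 0.5)
  4x_1 + 4x_2 = 22 and x_1 = 0 → (0, 5.5)

Vertices: (0, 0), (5, 0), (5, 0.5), (0, 5.5)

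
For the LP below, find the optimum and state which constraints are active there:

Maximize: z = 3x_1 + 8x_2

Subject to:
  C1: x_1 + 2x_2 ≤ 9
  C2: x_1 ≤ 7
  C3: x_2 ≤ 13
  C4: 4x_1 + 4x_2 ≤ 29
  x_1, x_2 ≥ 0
Optimal: x_1 = 0, x_2 = 4.5
Slack at optimum:
  C1: slack = 0 (binding)
  C2: slack = 7
  C3: slack = 8.5
  C4: slack = 11
  x_1 ≥ 0: x_1 = 0 (binding)
  x_2 ≥ 0: x_2 = 4.5
Binding constraints: C1, x_1 ≥ 0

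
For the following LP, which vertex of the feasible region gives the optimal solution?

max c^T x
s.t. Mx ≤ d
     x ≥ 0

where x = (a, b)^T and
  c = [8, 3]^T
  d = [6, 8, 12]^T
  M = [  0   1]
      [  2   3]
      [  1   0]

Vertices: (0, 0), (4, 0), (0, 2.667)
(4, 0) with z = 32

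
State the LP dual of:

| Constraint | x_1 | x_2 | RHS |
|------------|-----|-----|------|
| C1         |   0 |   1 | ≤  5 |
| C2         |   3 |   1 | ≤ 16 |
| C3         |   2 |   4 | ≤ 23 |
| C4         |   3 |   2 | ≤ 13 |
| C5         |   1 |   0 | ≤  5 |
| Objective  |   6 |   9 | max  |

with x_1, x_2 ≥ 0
Minimize: z = 5y1 + 16y2 + 23y3 + 13y4 + 5y5

Subject to:
  C1: -3y2 - 2y3 - 3y4 - y5 ≤ -6
  C2: -y1 - y2 - 4y3 - 2y4 ≤ -9
  y1, y2, y3, y4, y5 ≥ 0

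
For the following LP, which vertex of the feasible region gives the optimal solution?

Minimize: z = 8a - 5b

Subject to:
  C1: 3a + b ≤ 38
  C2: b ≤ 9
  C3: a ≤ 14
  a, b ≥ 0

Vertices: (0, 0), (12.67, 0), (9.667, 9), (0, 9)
Evaluating z = 8a - 5b at each vertex:
  (0, 0): z = 0
  (12.67, 0): z = 101.3
  (9.667, 9): z = 32.33
  (0, 9): z = -45

The smallest value is z = -45, attained at (0, 9).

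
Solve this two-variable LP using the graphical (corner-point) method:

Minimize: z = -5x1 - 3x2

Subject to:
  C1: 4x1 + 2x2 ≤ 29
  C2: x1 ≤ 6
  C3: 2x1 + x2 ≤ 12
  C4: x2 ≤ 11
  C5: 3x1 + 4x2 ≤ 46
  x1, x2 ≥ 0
Each vertex is the intersection of two constraint boundaries that also satisfies all remaining constraints:
  x1 = 0 and x2 = 0 → (0, 0)
  x1 = 6 and 2x1 + x2 = 12 → (6, 0)
  2x1 + x2 = 12 and x2 = 11 → (0.5, 11)
  x2 = 11 and x1 = 0 → (0, 11)

Evaluating z = -5x1 - 3x2 at each vertex:
  (0, 0): z = 0
  (6, 0): z = -30
  (0.5, 11): z = -35.5
  (0, 11): z = -33

The minimum is at (0.5, 11) with z = -35.5.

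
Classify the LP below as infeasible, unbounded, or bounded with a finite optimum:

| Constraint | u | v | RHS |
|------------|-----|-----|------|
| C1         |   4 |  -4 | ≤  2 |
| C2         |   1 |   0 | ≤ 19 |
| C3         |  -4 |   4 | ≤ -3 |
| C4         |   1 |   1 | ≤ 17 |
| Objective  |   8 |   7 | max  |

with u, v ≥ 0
C1 requires 4u - 4v ≤ 2, while C3 (-4u + 4v ≤ -3) is equivalent to 4u - 4v ≥ 3. Together they would need 3 ≤ 4u - 4v ≤ 2, which is impossible since 3 > 2. No point satisfies all constraints.

Infeasible: no point satisfies all constraints simultaneously.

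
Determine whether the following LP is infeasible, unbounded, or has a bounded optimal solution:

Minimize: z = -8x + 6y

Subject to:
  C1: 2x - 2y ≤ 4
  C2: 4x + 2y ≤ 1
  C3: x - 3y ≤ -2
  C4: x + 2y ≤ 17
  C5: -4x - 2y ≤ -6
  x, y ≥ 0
C2 requires 4x + 2y ≤ 1, while C5 (-4x - 2y ≤ -6) is equivalent to 4x + 2y ≥ 6. Together they would need 6 ≤ 4x + 2y ≤ 1, which is impossible since 6 > 1. No point satisfies all constraints.

Infeasible: no point satisfies all constraints simultaneously.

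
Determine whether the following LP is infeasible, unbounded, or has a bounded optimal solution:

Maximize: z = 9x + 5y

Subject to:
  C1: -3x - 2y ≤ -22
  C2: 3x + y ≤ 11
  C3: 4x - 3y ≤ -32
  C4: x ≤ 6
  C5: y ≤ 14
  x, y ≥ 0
The point (0, 11) satisfies every constraint, so the LP is feasible; the constraints give x ≤ 6 and y ≤ 14, which with x, y ≥ 0 keep the feasible region inside a bounded box. A feasible, bounded LP attains a finite optimum at a vertex.

Evaluating z = 9x + 5y at each vertex:
  (0, 11): z = 55

The LP has an optimal solution: (0, 11) with z = 55.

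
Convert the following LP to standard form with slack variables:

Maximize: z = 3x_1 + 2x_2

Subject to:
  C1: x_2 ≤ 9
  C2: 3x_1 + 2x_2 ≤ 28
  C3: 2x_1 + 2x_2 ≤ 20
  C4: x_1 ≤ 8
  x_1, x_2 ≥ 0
max z = 3x_1 + 2x_2

s.t.
  x_2 + s1 = 9
  3x_1 + 2x_2 + s2 = 28
  2x_1 + 2x_2 + s3 = 20
  x_1 + s4 = 8
  x_1, x_2, s1, s2, s3, s4 ≥ 0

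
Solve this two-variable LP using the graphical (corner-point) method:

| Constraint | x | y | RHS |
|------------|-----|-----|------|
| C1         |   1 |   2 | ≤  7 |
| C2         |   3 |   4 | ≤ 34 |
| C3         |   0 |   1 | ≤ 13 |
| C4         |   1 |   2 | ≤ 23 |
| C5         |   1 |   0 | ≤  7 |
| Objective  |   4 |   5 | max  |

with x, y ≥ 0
x = 7, y = 0, z = 28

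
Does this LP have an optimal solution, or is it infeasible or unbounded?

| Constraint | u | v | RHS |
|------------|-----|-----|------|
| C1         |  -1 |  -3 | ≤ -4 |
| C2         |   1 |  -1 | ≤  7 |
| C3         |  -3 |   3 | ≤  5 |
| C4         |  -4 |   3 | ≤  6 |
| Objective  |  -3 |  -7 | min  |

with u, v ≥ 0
Feasible point: (1, 1) satisfies every constraint, so the LP is feasible.
Direction d = (1, 1): for each constraint row a, a·d ≤ 0 —
  (-1)(1) + (-3)(1) = -4 ≤ 0
  (1)(1) + (-1)(1) = 0 ≤ 0
  (-3)(1) + (3)(1) = 0 ≤ 0
  (-4)(1) + (3)(1) = -1 ≤ 0
and d ≥ 0, so (1, 1) + t·d stays feasible for every t ≥ 0. Along this ray z = -3u - 7v changes by -10 per unit t, so z → −∞.

Unbounded: there is a feasible ray along which z → −∞.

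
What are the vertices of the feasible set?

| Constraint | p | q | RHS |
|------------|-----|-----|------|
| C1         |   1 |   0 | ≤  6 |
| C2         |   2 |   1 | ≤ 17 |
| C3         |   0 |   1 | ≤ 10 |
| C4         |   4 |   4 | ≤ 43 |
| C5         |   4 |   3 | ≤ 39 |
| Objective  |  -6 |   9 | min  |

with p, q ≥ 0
Each vertex is the intersection of two constraint boundaries that also satisfies all remaining constraints:
  p = 0 and q = 0 → (0, 0)
  p = 6 and q = 0 → (6, 0)
  p = 6 and 4p + 4q = 43 → (6, 4.75)
  q = 10 and 4p + 4q = 43 → (0.75, 10)
  q = 10 and p = 0 → (0, 10)

Vertices: (0, 0), (6, 0), (6, 4.75), (0.75, 10), (0, 10)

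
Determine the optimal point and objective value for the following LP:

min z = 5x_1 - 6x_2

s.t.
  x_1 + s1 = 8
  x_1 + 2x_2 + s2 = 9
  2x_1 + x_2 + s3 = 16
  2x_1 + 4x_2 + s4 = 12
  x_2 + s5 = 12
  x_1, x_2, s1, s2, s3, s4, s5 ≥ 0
Each vertex is the intersection of two constraint boundaries that also satisfies all remaining constraints:
  x_1 = 0 and x_2 = 0 → (0, 0)
  2x_1 + 4x_2 = 12 and x_2 = 0 → (6, 0)
  2x_1 + 4x_2 = 12 and x_1 = 0 → (0, 3)

Evaluating z = 5x_1 - 6x_2 at each vertex:
  (0, 0): z = 0
  (6, 0): z = 30
  (0, 3): z = -18

The minimum is at (0, 3) with z = -18.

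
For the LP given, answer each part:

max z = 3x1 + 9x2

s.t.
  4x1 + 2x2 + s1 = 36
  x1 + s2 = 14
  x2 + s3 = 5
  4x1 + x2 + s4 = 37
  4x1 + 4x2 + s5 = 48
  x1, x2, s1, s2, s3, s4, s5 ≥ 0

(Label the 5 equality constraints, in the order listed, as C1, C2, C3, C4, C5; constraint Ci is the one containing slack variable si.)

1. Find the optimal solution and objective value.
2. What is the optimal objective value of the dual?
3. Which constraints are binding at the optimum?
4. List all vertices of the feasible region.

1. x1 = 6.5, x2 = 5, z = 64.5
2. 64.5 (by strong duality, equal to the primal optimum)
3. C1, C3
4. (0, 0), (9, 0), (6.5, 5), (0, 5)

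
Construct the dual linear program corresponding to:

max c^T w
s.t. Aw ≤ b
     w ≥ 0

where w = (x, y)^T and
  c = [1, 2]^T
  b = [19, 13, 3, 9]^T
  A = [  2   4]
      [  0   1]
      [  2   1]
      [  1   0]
Minimize: z = 19y1 + 13y2 + 3y3 + 9y4

Subject to:
  C1: -2y1 - 2y3 - y4 ≤ -1
  C2: -4y1 - y2 - y3 ≤ -2
  y1, y2, y3, y4 ≥ 0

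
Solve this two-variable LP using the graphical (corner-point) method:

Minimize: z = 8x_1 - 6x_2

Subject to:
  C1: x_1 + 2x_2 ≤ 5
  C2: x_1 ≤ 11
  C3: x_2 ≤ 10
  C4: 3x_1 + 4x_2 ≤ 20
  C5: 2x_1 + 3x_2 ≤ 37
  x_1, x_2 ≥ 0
x_1 = 0, x_2 = 2.5, z = -15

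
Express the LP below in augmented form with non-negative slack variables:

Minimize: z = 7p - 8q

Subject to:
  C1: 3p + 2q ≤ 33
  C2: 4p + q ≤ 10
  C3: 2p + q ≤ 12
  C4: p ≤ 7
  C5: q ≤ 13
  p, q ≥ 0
min z = 7p - 8q

s.t.
  3p + 2q + s1 = 33
  4p + q + s2 = 10
  2p + q + s3 = 12
  p + s4 = 7
  q + s5 = 13
  p, q, s1, s2, s3, s4, s5 ≥ 0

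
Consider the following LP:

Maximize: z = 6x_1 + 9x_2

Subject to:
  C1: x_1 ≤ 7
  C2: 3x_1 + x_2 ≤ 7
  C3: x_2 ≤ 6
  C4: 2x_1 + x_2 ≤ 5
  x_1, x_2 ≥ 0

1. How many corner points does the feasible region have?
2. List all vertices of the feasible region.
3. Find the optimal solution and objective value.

1. 4
2. (0, 0), (2.333, 0), (2, 1), (0, 5)
3. x_1 = 0, x_2 = 5, z = 45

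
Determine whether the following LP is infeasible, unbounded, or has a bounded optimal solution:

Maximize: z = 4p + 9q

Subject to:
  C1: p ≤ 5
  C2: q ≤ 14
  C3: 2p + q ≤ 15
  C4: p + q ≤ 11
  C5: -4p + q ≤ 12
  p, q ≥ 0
The point (0, 11) satisfies every constraint, so the LP is feasible; the constraints give p ≤ 5 and q ≤ 14, which with p, q ≥ 0 keep the feasible region inside a bounded box. A feasible, bounded LP attains a finite optimum at a vertex.

Evaluating z = 4p + 9q at each vertex:
  (0, 0): z = 0
  (5, 0): z = 20
  (5, 5): z = 65
  (4, 7): z = 79
  (0, 11): z = 99

The LP has an optimal solution: (0, 11) with z = 99.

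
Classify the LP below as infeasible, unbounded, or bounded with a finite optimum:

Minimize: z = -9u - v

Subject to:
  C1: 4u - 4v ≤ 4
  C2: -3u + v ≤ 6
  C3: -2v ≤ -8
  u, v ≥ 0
Feasible point: (0, 4) satisfies every constraint, so the LP is feasible.
Direction d = (1, 1): for each constraint row a, a·d ≤ 0 —
  (4)(1) + (-4)(1) = 0 ≤ 0
  (-3)(1) + (1)(1) = -2 ≤ 0
  (0)(1) + (-2)(1) = -2 ≤ 0
and d ≥ 0, so (0, 4) + t·d stays feasible for every t ≥ 0. Along this ray z = -9u - v changes by -10 per unit t, so z → −∞.

Unbounded: there is a feasible ray along which z → −∞.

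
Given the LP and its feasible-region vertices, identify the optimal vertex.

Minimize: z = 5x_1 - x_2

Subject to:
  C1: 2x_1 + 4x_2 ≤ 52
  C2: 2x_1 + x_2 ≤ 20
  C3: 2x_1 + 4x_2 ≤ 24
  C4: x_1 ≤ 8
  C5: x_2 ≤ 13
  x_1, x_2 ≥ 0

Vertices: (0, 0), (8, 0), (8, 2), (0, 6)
Evaluating z = 5x_1 - x_2 at each vertex:
  (0, 0): z = 0
  (8, 0): z = 40
  (8, 2): z = 38
  (0, 6): z = -6

The smallest value is z = -6, attained at (0, 6).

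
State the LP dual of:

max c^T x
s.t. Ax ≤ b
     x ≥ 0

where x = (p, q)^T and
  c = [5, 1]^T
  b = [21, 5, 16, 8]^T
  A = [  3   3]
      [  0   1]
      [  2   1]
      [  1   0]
Minimize: z = 21y1 + 5y2 + 16y3 + 8y4

Subject to:
  C1: -3y1 - 2y3 - y4 ≤ -5
  C2: -3y1 - y2 - y3 ≤ -1
  y1, y2, y3, y4 ≥ 0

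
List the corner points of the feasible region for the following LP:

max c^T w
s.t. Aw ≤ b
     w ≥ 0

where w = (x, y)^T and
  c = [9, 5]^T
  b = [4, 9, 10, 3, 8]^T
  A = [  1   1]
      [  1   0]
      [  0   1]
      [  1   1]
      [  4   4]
Each vertex is the intersection of two constraint boundaries that also satisfies all remaining constraints:
  x = 0 and y = 0 → (0, 0)
  4x + 4y = 8 and y = 0 → (2, 0)
  4x + 4y = 8 and x = 0 → (0, 2)

Vertices: (0, 0), (2, 0), (0, 2)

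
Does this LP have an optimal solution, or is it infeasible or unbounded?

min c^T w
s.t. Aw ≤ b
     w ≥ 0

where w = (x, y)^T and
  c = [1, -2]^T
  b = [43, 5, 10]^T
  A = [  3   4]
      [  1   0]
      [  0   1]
The point (0, 10) satisfies every constraint, so the LP is feasible; the constraints give x ≤ 5 and y ≤ 10, which with x, y ≥ 0 keep the feasible region inside a bounded box. A feasible, bounded LP attains a finite optimum at a vertex.

Evaluating z = x - 2y at each vertex:
  (0, 0): z = 0
  (5, 0): z = 5
  (5, 7): z = -9
  (1, 10): z = -19
  (0, 10): z = -20

Bounded optimum: z* = -20 at (0, 10).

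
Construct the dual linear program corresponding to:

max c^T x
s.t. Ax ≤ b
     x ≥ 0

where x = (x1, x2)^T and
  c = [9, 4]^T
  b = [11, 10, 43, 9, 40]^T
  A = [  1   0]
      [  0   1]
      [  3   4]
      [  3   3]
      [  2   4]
Minimize: z = 11y1 + 10y2 + 43y3 + 9y4 + 40y5

Subject to:
  C1: -y1 - 3y3 - 3y4 - 2y5 ≤ -9
  C2: -y2 - 4y3 - 3y4 - 4y5 ≤ -4
  y1, y2, y3, y4, y5 ≥ 0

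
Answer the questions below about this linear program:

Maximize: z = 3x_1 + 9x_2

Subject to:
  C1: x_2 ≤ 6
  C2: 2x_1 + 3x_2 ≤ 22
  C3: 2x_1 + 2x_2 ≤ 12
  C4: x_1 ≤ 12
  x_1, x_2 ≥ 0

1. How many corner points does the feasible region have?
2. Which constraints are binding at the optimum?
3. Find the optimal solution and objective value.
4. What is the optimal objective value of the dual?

1. 3
2. C1, C3, x_1 ≥ 0
3. x_1 = 0, x_2 = 6, z = 54
4. 54 (by strong duality, equal to the primal optimum)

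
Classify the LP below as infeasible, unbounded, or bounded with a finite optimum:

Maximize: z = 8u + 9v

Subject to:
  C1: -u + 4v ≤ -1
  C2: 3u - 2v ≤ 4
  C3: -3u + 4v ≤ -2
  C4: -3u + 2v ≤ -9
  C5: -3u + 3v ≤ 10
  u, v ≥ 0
C2 requires 3u - 2v ≤ 4, while C4 (-3u + 2v ≤ -9) is equivalent to 3u - 2v ≥ 9. Together they would need 9 ≤ 3u - 2v ≤ 4, which is impossible since 9 > 4. No point satisfies all constraints.

Infeasible: no point satisfies all constraints simultaneously.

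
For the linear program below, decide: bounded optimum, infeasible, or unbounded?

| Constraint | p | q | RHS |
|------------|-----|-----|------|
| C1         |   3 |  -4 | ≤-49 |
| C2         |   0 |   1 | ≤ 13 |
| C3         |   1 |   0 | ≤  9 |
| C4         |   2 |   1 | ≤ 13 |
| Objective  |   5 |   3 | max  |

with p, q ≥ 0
The point (0, 13) satisfies every constraint, so the LP is feasible; the constraints give p ≤ 9 and q ≤ 13, which with p, q ≥ 0 keep the feasible region inside a bounded box. A feasible, bounded LP attains a finite optimum at a vertex.

Evaluating z = 5p + 3q at each vertex:
  (0, 12.25): z = 36.75
  (0.2727, 12.45): z = 38.73
  (0, 13): z = 39

Feasible with finite optimum z* = 39 at (0, 13).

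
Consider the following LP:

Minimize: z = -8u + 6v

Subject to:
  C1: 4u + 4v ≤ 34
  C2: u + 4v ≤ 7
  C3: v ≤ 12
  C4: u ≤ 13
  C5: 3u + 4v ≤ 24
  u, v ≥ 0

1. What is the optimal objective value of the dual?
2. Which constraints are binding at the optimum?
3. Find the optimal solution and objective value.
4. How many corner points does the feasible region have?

1. -56 (by strong duality, equal to the primal optimum)
2. C2, v ≥ 0
3. u = 7, v = 0, z = -56
4. 3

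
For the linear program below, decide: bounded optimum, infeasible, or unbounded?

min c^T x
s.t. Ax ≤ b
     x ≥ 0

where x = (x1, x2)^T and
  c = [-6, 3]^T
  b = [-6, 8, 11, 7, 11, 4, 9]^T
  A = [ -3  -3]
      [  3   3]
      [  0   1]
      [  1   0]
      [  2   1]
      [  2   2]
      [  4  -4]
The point (2, 0) satisfies every constraint, so the LP is feasible; the constraints give x1 ≤ 7 and x2 ≤ 11, which with x1, x2 ≥ 0 keep the feasible region inside a bounded box. A feasible, bounded LP attains a finite optimum at a vertex.

Evaluating z = -6x1 + 3x2 at each vertex:
  (2, 0): z = -12
  (0, 2): z = 6

Feasible with finite optimum z* = -12 at (2, 0).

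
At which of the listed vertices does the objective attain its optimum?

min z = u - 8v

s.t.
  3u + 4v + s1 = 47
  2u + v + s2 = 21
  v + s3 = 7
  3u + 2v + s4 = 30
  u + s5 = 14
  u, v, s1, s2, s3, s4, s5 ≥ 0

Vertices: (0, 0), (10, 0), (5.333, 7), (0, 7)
(0, 7) with z = -56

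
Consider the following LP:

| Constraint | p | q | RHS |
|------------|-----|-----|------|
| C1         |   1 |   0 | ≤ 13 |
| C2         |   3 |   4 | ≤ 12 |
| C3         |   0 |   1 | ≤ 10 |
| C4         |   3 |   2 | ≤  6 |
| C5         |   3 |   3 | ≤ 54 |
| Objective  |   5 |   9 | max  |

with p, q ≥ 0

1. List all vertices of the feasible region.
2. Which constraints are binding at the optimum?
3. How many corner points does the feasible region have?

1. (0, 0), (2, 0), (0, 3)
2. C2, C4, p ≥ 0
3. 3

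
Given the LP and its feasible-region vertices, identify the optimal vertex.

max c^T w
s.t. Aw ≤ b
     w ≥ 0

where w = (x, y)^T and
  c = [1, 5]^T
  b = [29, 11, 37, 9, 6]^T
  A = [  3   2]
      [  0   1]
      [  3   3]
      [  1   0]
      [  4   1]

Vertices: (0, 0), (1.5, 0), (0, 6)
Evaluating z = x + 5y at each vertex:
  (0, 0): z = 0
  (1.5, 0): z = 1.5
  (0, 6): z = 30

The largest value is z = 30, attained at (0, 6).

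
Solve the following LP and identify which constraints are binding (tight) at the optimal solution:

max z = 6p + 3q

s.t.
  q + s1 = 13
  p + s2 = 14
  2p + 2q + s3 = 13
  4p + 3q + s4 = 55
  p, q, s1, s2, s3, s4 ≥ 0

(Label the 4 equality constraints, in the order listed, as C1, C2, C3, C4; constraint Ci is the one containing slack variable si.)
Optimal: p = 6.5, q = 0
Slack at optimum:
  C1: slack = 13
  C2: slack = 7.5
  C3: slack = 0 (binding)
  C4: slack = 29
  p ≥ 0: p = 6.5
  q ≥ 0: q = 0 (binding)
Binding constraints: C3, q ≥ 0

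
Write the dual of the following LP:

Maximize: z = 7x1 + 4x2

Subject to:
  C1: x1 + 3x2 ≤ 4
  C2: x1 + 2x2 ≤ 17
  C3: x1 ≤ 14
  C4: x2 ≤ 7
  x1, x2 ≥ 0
Minimize: z = 4y1 + 17y2 + 14y3 + 7y4

Subject to:
  C1: -y1 - y2 - y3 ≤ -7
  C2: -3y1 - 2y2 - y4 ≤ -4
  y1, y2, y3, y4 ≥ 0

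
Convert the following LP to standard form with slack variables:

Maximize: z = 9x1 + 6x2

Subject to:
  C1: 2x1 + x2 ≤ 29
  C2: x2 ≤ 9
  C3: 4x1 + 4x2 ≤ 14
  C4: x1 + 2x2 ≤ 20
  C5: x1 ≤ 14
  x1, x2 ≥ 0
max z = 9x1 + 6x2

s.t.
  2x1 + x2 + s1 = 29
  x2 + s2 = 9
  4x1 + 4x2 + s3 = 14
  x1 + 2x2 + s4 = 20
  x1 + s5 = 14
  x1, x2, s1, s2, s3, s4, s5 ≥ 0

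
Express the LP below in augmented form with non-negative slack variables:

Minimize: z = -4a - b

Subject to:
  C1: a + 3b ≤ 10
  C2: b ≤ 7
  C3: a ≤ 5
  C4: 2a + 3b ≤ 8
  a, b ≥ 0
min z = -4a - b

s.t.
  a + 3b + s1 = 10
  b + s2 = 7
  a + s3 = 5
  2a + 3b + s4 = 8
  a, b, s1, s2, s3, s4 ≥ 0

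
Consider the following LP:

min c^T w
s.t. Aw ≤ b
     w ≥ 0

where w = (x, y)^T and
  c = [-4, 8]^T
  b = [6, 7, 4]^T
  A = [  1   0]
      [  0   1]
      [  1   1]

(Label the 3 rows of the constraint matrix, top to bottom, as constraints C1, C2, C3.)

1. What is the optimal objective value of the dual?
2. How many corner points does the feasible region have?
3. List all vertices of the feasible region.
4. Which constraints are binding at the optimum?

1. -16 (by strong duality, equal to the primal optimum)
2. 3
3. (0, 0), (4, 0), (0, 4)
4. C3, y ≥ 0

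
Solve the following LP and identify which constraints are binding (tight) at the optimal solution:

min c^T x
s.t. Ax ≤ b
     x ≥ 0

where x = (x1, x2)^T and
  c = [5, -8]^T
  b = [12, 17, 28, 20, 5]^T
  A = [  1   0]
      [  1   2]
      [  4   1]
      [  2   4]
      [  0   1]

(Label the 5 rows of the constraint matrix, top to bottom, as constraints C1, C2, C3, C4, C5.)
Optimal: x1 = 0, x2 = 5
Binding: C4, C5, x1 ≥ 0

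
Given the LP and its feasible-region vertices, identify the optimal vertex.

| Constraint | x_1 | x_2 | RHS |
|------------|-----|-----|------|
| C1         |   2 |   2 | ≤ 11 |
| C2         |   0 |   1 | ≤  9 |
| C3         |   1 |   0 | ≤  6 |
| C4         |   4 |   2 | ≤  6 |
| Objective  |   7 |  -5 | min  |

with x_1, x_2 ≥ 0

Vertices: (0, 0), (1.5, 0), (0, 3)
Evaluating z = 7x_1 - 5x_2 at each vertex:
  (0, 0): z = 0
  (1.5, 0): z = 10.5
  (0, 3): z = -15

The smallest value is z = -15, attained at (0, 3).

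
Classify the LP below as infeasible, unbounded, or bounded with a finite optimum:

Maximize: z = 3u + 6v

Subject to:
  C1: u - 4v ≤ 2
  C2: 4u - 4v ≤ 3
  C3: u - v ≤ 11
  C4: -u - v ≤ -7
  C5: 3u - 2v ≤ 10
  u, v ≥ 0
Feasible point: (0, 7) satisfies every constraint, so the LP is feasible.
Direction d = (0, 1): for each constraint row a, a·d ≤ 0 —
  (1)(0) + (-4)(1) = -4 ≤ 0
  (4)(0) + (-4)(1) = -4 ≤ 0
  (1)(0) + (-1)(1) = -1 ≤ 0
  (-1)(0) + (-1)(1) = -1 ≤ 0
  (3)(0) + (-2)(1) = -2 ≤ 0
and d ≥ 0, so (0, 7) + t·d stays feasible for every t ≥ 0. Along this ray z = 3u + 6v changes by 6 per unit t, so z → +∞.

The LP is unbounded; z can be made arbitrarily large.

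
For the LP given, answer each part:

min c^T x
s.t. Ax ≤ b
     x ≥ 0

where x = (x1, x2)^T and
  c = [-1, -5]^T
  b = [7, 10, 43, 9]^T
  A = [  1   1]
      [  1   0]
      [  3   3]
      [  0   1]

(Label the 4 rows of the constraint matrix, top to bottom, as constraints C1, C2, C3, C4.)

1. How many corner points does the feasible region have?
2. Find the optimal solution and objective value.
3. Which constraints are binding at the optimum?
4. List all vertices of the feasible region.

1. 3
2. x1 = 0, x2 = 7, z = -35
3. C1, x1 ≥ 0
4. (0, 0), (7, 0), (0, 7)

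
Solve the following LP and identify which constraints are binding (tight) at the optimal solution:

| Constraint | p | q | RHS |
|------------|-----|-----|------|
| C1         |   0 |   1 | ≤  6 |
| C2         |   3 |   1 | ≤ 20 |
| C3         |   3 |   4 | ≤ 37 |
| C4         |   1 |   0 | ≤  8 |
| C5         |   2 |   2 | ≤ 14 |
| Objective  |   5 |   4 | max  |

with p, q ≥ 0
Optimal: p = 6.5, q = 0.5
Slack at optimum:
  C1: slack = 5.5
  C2: slack = 0 (binding)
  C3: slack = 15.5
  C4: slack = 1.5
  C5: slack = 0 (binding)
  p ≥ 0: p = 6.5
  q ≥ 0: q = 0.5
Binding constraints: C2, C5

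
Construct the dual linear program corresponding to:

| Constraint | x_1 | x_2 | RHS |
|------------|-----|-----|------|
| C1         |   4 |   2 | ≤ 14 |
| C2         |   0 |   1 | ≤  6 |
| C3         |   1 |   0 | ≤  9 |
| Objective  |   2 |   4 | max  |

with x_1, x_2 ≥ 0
Minimize: z = 14y1 + 6y2 + 9y3

Subject to:
  C1: -4y1 - y3 ≤ -2
  C2: -2y1 - y2 ≤ -4
  y1, y2, y3 ≥ 0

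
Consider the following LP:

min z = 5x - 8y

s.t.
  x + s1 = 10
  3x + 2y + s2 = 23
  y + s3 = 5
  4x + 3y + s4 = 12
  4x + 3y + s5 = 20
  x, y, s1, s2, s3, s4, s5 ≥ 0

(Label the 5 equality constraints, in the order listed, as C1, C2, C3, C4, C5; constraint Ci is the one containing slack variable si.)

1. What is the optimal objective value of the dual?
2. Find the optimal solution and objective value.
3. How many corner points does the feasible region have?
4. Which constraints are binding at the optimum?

1. -32 (by strong duality, equal to the primal optimum)
2. x = 0, y = 4, z = -32
3. 3
4. C4, x ≥ 0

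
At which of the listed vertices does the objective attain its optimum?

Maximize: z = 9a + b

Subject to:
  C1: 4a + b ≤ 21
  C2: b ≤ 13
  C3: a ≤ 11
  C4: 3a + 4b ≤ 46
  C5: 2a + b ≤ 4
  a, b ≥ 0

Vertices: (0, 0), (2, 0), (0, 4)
Evaluating z = 9a + b at each vertex:
  (0, 0): z = 0
  (2, 0): z = 18
  (0, 4): z = 4

The largest value is z = 18, attained at (2, 0).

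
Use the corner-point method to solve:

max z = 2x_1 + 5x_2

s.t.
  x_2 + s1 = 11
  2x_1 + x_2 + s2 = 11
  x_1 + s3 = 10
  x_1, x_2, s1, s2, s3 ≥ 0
x_1 = 0, x_2 = 11, z = 55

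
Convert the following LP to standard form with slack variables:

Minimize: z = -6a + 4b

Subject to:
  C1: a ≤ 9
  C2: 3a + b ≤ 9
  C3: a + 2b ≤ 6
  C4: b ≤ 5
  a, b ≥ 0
min z = -6a + 4b

s.t.
  a + s1 = 9
  3a + b + s2 = 9
  a + 2b + s3 = 6
  b + s4 = 5
  a, b, s1, s2, s3, s4 ≥ 0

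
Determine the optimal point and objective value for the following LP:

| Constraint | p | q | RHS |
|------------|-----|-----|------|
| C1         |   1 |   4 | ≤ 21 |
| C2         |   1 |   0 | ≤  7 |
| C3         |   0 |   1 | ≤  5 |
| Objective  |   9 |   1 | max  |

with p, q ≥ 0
p = 7, q = 3.5, z = 66.5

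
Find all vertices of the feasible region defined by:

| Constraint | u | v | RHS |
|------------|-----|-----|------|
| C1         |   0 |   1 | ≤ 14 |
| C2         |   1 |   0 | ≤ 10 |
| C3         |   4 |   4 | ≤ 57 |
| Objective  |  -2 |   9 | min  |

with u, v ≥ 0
Each vertex is the intersection of two constraint boundaries that also satisfies all remaining constraints:
  u = 0 and v = 0 → (0, 0)
  u = 10 and v = 0 → (10, 0)
  u = 10 and 4u + 4v = 57 → (10, 4.25)
  v = 14 and 4u + 4v = 57 → (0.25, 14)
  v = 14 and u = 0 → (0, 14)

Vertices: (0, 0), (10, 0), (10, 4.25), (0.25, 14), (0, 14)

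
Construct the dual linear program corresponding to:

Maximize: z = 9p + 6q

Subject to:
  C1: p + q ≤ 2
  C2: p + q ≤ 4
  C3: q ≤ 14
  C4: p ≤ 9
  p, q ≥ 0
Minimize: z = 2y1 + 4y2 + 14y3 + 9y4

Subject to:
  C1: -y1 - y2 - y4 ≤ -9
  C2: -y1 - y2 - y3 ≤ -6
  y1, y2, y3, y4 ≥ 0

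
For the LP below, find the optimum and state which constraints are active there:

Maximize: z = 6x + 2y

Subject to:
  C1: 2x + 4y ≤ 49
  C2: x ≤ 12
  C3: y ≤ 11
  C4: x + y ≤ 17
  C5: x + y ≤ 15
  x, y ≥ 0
Optimal: x = 12, y = 3
Slack at optimum:
  C1: slack = 13
  C2: slack = 0 (binding)
  C3: slack = 8
  C4: slack = 2
  C5: slack = 0 (binding)
  x ≥ 0: x = 12
  y ≥ 0: y = 3
Binding constraints: C2, C5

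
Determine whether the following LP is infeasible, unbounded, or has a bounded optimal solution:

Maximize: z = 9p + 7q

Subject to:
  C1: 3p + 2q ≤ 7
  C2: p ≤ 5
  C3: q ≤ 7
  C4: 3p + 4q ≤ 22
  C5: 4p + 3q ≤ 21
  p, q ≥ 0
The point (0, 3.5) satisfies every constraint, so the LP is feasible; the constraints give p ≤ 5 and q ≤ 7, which with p, q ≥ 0 keep the feasible region inside a bounded box. A feasible, bounded LP attains a finite optimum at a vertex.

The LP has an optimal solution: (0, 3.5) with z = 24.5.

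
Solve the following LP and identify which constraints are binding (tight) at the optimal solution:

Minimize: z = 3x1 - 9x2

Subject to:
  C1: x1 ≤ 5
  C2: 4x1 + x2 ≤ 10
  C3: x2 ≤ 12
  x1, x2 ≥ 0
Optimal: x1 = 0, x2 = 10
Slack at optimum:
  C1: slack = 5
  C2: slack = 0 (binding)
  C3: slack = 2
  x1 ≥ 0: x1 = 0 (binding)
  x2 ≥ 0: x2 = 10
Binding constraints: C2, x1 ≥ 0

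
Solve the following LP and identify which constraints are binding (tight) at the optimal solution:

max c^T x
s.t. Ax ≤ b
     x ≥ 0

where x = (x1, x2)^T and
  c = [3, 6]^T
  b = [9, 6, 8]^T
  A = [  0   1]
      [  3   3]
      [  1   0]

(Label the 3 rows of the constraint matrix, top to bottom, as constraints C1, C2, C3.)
Optimal: x1 = 0, x2 = 2
Slack at optimum:
  C1: slack = 7
  C2: slack = 0 (binding)
  C3: slack = 8
  x1 ≥ 0: x1 = 0 (binding)
  x2 ≥ 0: x2 = 2
Binding constraints: C2, x1 ≥ 0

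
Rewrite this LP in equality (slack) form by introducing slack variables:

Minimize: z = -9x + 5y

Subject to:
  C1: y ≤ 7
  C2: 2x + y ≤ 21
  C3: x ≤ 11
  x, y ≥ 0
min z = -9x + 5y

s.t.
  y + s1 = 7
  2x + y + s2 = 21
  x + s3 = 11
  x, y, s1, s2, s3 ≥ 0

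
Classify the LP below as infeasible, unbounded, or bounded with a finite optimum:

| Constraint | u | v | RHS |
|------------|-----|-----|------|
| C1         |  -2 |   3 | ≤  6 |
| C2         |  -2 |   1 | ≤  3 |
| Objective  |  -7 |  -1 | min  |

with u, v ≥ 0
Feasible point: (0, 0) satisfies every constraint, so the LP is feasible.
Direction d = (1, 0): for each constraint row a, a·d ≤ 0 —
  (-2)(1) + (3)(0) = -2 ≤ 0
  (-2)(1) + (1)(0) = -2 ≤ 0
and d ≥ 0, so (0, 0) + t·d stays feasible for every t ≥ 0. Along this ray z = -7u - v changes by -7 per unit t, so z → −∞.

The LP is unbounded; z can be made arbitrarily small.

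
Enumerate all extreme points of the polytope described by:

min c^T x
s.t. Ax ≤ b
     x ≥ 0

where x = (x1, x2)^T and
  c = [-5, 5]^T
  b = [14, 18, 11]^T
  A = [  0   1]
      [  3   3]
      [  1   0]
Each vertex is the intersection of two constraint boundaries that also satisfies all remaining constraints:
  x1 = 0 and x2 = 0 → (0, 0)
  3x1 + 3x2 = 18 and x2 = 0 → (6, 0)
  3x1 + 3x2 = 18 and x1 = 0 → (0, 6)

Vertices: (0, 0), (6, 0), (0, 6)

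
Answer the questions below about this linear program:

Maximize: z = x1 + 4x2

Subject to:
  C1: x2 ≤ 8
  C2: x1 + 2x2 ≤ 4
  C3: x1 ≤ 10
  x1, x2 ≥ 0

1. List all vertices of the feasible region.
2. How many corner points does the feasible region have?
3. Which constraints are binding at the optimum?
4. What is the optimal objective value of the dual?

1. (0, 0), (4, 0), (0, 2)
2. 3
3. C2, x1 ≥ 0
4. 8 (by strong duality, equal to the primal optimum)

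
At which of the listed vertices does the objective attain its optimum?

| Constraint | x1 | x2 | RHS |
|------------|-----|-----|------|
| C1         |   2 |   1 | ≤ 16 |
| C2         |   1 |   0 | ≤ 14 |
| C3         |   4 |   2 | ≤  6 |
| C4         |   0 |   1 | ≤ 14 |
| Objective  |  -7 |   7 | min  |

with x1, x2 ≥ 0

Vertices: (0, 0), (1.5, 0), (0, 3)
(1.5, 0) with z = -10.5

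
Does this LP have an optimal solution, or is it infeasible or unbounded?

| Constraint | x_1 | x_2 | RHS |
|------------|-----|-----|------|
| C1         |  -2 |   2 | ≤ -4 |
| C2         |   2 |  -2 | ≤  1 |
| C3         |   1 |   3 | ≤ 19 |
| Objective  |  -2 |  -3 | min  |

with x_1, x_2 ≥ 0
C2 requires 2x_1 - 2x_2 ≤ 1, while C1 (-2x_1 + 2x_2 ≤ -4) is equivalent to 2x_1 - 2x_2 ≥ 4. Together they would need 4 ≤ 2x_1 - 2x_2 ≤ 1, which is impossible since 4 > 1. No point satisfies all constraints.

Infeasible — the constraint set is empty.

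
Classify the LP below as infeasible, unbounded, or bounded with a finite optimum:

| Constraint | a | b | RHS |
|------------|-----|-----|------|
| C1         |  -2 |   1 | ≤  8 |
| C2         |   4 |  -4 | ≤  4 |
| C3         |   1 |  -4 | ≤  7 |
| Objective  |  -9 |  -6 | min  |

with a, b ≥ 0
Feasible point: (0, 0) satisfies every constraint, so the LP is feasible.
Direction d = (1, 1): for each constraint row a, a·d ≤ 0 —
  (-2)(1) + (1)(1) = -1 ≤ 0
  (4)(1) + (-4)(1) = 0 ≤ 0
  (1)(1) + (-4)(1) = -3 ≤ 0
and d ≥ 0, so (0, 0) + t·d stays feasible for every t ≥ 0. Along this ray z = -9a - 6b changes by -15 per unit t, so z → −∞.

Unbounded: there is a feasible ray along which z → −∞.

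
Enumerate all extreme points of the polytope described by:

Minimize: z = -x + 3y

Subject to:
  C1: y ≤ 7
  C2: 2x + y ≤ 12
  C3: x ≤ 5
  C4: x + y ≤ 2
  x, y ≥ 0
Each vertex is the intersection of two constraint boundaries that also satisfies all remaining constraints:
  x = 0 and y = 0 → (0, 0)
  x + y = 2 and y = 0 → (2, 0)
  x + y = 2 and x = 0 → (0, 2)

Vertices: (0, 0), (2, 0), (0, 2)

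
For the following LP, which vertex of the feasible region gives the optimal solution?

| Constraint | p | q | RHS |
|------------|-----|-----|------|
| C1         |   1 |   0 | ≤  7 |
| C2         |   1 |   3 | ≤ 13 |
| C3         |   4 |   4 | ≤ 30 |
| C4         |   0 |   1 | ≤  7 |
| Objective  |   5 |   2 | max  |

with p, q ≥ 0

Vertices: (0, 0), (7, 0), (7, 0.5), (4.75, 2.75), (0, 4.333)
(7, 0.5) with z = 36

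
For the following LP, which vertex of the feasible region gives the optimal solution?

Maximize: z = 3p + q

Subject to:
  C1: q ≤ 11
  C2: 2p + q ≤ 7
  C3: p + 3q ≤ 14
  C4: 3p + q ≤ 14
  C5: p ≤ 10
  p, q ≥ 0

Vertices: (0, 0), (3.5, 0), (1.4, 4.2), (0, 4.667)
(3.5, 0) with z = 10.5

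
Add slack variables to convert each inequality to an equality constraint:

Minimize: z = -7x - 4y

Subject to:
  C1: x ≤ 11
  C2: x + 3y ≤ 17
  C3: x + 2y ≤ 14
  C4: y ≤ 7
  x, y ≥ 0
min z = -7x - 4y

s.t.
  x + s1 = 11
  x + 3y + s2 = 17
  x + 2y + s3 = 14
  y + s4 = 7
  x, y, s1, s2, s3, s4 ≥ 0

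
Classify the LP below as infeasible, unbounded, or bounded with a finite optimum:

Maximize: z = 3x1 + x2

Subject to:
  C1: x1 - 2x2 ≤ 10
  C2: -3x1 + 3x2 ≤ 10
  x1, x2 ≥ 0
Feasible point: (0, 0) satisfies every constraint, so the LP is feasible.
Direction d = (1, 1): for each constraint row a, a·d ≤ 0 —
  (1)(1) + (-2)(1) = -1 ≤ 0
  (-3)(1) + (3)(1) = 0 ≤ 0
and d ≥ 0, so (0, 0) + t·d stays feasible for every t ≥ 0. Along this ray z = 3x1 + x2 changes by 4 per unit t, so z → +∞.

Unbounded: there is a feasible ray along which z → +∞.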